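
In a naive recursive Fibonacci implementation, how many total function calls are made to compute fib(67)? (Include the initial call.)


Let C(m) = total calls to evaluate fib(m). Then C(0)=C(1)=1, and
C(m) = 1 + C(m-1) + C(m-2) for m >= 2.
Build the table (each entry = 1 + previous two):
  C(0) = 1
  C(1) = 1
  C(2) = 1 + 1 + 1 = 3
  C(3) = 1 + 3 + 1 = 5
  C(4) = 1 + 5 + 3 = 9
  C(5) = 1 + 9 + 5 = 15
  C(6) = 1 + 15 + 9 = 25
  C(7) = 1 + 25 + 15 = 41
  C(8) = 1 + 41 + 25 = 67
  C(9) = 1 + 67 + 41 = 109
  C(10) = 1 + 109 + 67 = 177
  C(11) = 1 + 177 + 109 = 287
  C(12) = 1 + 287 + 177 = 465
  C(13) = 1 + 465 + 287 = 753
  C(14) = 1 + 753 + 465 = 1219
  C(15) = 1 + 1219 + 753 = 1973
  C(16) = 1 + 1973 + 1219 = 3193
  C(17) = 1 + 3193 + 1973 = 5167
  C(18) = 1 + 5167 + 3193 = 8361
  C(19) = 1 + 8361 + 5167 = 13529
  C(20) = 1 + 13529 + 8361 = 21891
  C(21) = 1 + 21891 + 13529 = 35421
  C(22) = 1 + 35421 + 21891 = 57313
  C(23) = 1 + 57313 + 35421 = 92735
  C(24) = 1 + 92735 + 57313 = 150049
  C(25) = 1 + 150049 + 92735 = 242785
  C(26) = 1 + 242785 + 150049 = 392835
  C(27) = 1 + 392835 + 242785 = 635621
  C(28) = 1 + 635621 + 392835 = 1028457
  C(29) = 1 + 1028457 + 635621 = 1664079
  C(30) = 1 + 1664079 + 1028457 = 2692537
  C(31) = 1 + 2692537 + 1664079 = 4356617
  C(32) = 1 + 4356617 + 2692537 = 7049155
  C(33) = 1 + 7049155 + 4356617 = 11405773
  C(34) = 1 + 11405773 + 7049155 = 18454929
  C(35) = 1 + 18454929 + 11405773 = 29860703
  C(36) = 1 + 29860703 + 18454929 = 48315633
  C(37) = 1 + 48315633 + 29860703 = 78176337
  C(38) = 1 + 78176337 + 48315633 = 126491971
  C(39) = 1 + 126491971 + 78176337 = 204668309
  C(40) = 1 + 204668309 + 126491971 = 331160281
  C(41) = 1 + 331160281 + 204668309 = 535828591
  C(42) = 1 + 535828591 + 331160281 = 866988873
  C(43) = 1 + 866988873 + 535828591 = 1402817465
  C(44) = 1 + 1402817465 + 866988873 = 2269806339
  C(45) = 1 + 2269806339 + 1402817465 = 3672623805
  C(46) = 1 + 3672623805 + 2269806339 = 5942430145
  C(47) = 1 + 5942430145 + 3672623805 = 9615053951
  C(48) = 1 + 9615053951 + 5942430145 = 15557484097
  C(49) = 1 + 15557484097 + 9615053951 = 25172538049
  C(50) = 1 + 25172538049 + 15557484097 = 40730022147
  C(51) = 1 + 40730022147 + 25172538049 = 65902560197
  C(52) = 1 + 65902560197 + 40730022147 = 106632582345
  C(53) = 1 + 106632582345 + 65902560197 = 172535142543
  C(54) = 1 + 172535142543 + 106632582345 = 279167724889
  C(55) = 1 + 279167724889 + 172535142543 = 451702867433
  C(56) = 1 + 451702867433 + 279167724889 = 730870592323
  C(57) = 1 + 730870592323 + 451702867433 = 1182573459757
  C(58) = 1 + 1182573459757 + 730870592323 = 1913444052081
  C(59) = 1 + 1913444052081 + 1182573459757 = 3096017511839
  C(60) = 1 + 3096017511839 + 1913444052081 = 5009461563921
  C(61) = 1 + 5009461563921 + 3096017511839 = 8105479075761
  C(62) = 1 + 8105479075761 + 5009461563921 = 13114940639683
  C(63) = 1 + 13114940639683 + 8105479075761 = 21220419715445
  C(64) = 1 + 21220419715445 + 13114940639683 = 34335360355129
  C(65) = 1 + 34335360355129 + 21220419715445 = 55555780070575
  C(66) = 1 + 55555780070575 + 34335360355129 = 89891140425705
  C(67) = 1 + 89891140425705 + 55555780070575 = 145446920496281
Total calls for fib(67) = 145446920496281


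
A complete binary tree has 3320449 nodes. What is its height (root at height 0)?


In a complete binary tree, level k holds nodes 2^k .. 2^(k+1)-1 (1-indexed).
Height = floor(log2(n)) = floor(log2(3320449)) = 21
Check: 2^21 = 2097152 <= 3320449 < 4194304 = 2^22


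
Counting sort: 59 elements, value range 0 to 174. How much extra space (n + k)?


n = 59 (output array)
k = 175 (count array for 175 distinct values)
Extra space = 59 + 175 = 234


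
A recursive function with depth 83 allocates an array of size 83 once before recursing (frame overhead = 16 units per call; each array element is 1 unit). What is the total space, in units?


Array allocation: 83 units (allocated once)
Stack frames: 83 deep * 16 per frame = 1328 units
Total = 83 + 1328 = 1411


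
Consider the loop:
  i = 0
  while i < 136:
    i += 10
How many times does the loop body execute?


Starting at i = 0, each iteration adds 10.
Iterations until i >= 136:
  Iteration 1: i = 0 -> i = 10
  Iteration 2: i = 10 -> i = 20
  Iteration 3: i = 20 -> i = 30
  Iteration 4: i = 30 -> i = 40
  Iteration 5: i = 40 -> i = 50
  Iteration 6: i = 50 -> i = 60
  Iteration 7: i = 60 -> i = 70
  Iteration 8: i = 70 -> i = 80
  ... continuing ...
Total iterations = ceil(136/10) = 14


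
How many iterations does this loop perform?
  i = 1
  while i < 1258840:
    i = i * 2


The loop variable doubles each iteration:
i = 1 -> 2 -> 4 -> 8 -> 16 -> 32 -> 64 -> 128 -> 256 -> 512 -> 1024 -> 2048 -> 4096 -> 8192 -> 16384 -> 32768 -> 65536 -> 131072 -> 262144 -> 524288 -> 1048576 -> 2097152 (stop, 2097152 >= 1258840)
Number of doublings = ceil(log2(1258840)) = 21


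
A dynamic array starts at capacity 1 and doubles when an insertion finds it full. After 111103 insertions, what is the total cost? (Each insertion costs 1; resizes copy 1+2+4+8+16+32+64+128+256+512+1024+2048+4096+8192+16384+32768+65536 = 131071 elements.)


Insertion cost: 111103 (one per element)
Resizes occur just before inserting elements 2, 3, 5, 9, ...
Elements copied at each resize: 1 + 2 + 4 + 8 + 16 + 32 + 64 + 128 + 256 + 512 + 1024 + 2048 + 4096 + 8192 + 16384 + 32768 + 65536
Sum of copies = 131071 (geometric series: 2^k - 1)
Total = 111103 + 131071 = 242174


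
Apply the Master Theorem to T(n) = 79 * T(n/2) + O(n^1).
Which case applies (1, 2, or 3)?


The Master Theorem: T(n) = a*T(n/b) + O(n^c)
  a = 79, b = 2, c = 1
log_b(a) = log_2(79) ~ 6.304
Compare b^c with a: 2^1 = 2 < 79, so c < log_b(a).
Since c < log_b(a), Case 1 applies.
T(n) = O(n^(log_2 79)) ~ O(n^6.304)
Master Theorem case = 1


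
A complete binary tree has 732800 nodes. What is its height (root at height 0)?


In a complete binary tree, level k holds nodes 2^k .. 2^(k+1)-1 (1-indexed).
Height = floor(log2(n)) = floor(log2(732800)) = 19
Check: 2^19 = 524288 <= 732800 < 1048576 = 2^20


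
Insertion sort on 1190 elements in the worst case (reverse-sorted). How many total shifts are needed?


In the worst case (reverse-sorted), each element shifts past all previous:
  Element 1: 1 shifts
  Element 2: 2 shifts
  Element 3: 3 shifts
  Element 4: 4 shifts
  Element 5: 5 shifts
  ...
  Element 1189: 1189 shifts
Total = 1 + 2 + ... + 1189
= 1190*(1190-1)/2 = 707455


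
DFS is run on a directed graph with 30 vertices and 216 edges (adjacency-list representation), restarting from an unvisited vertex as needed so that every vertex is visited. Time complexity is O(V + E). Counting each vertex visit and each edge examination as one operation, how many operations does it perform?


A full DFS traversal processes each vertex exactly once (push/pop on stack).
Each directed edge is examined once.
V = 30, E = 216
V + E = 246


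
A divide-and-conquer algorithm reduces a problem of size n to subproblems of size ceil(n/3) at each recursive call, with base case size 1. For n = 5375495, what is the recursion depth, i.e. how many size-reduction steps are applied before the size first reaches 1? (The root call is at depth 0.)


Each step divides the size by 3 (rounding up); after k steps the size is ceil(n/3^k), which equals 1 exactly when 3^k >= n.
So the depth is the smallest k with 3^k >= 5375495, i.e. ceil(log_3(5375495)).
3^14 = 4782969 < 5375495 <= 14348907 = 3^15
Recursion depth = 15


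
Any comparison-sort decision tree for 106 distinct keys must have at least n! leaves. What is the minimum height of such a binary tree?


A binary decision tree of height h has at most 2^h leaves and needs at least n! of them, so h >= ceil(log2(n!)).
106! is far too large to multiply out, so use Stirling's series:
  ln(n!) ~ n ln n - n + (1/2) ln(2 pi n) + 1/(12n)  (error below 1/(360 n^3), negligible here)
  ln(106) = 4.6634391
  n ln n = 106 * 4.6634391 = 494.3245
  (1/2) ln(2 pi * 106) = (1/2) ln(666.0176) = 3.2507
  1/(12*106) = 0.0008
  ln(106!) ~ 494.3245 - 106 + 3.2507 + 0.0008 = 391.5760
Convert to base 2: log2(106!) = 391.5760 / ln 2 = 391.5760 / 0.69314718 = 564.9248
ceil(564.9248) = 565


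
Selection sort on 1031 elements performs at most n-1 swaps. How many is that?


Each of the 1030 passes places one element in its final position.
Pass 1: swap minimum into position 0
Pass 2: swap minimum of remaining into position 1
...
Pass 1030: last two elements, one swap
Maximum swaps = 1031 - 1 = 1030


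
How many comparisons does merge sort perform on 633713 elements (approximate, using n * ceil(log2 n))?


Recursion depth: ceil(log2(633713)) = 20
Each recursion level merges n = 633713 elements
Total = 633713 * 20 = 12674260


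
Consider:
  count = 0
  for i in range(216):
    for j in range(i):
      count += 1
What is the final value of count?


For each i, the inner loop runs i times:
  i=0: inner runs 0 times
  i=1: inner runs 1 time
  i=2: inner runs 2 times
  i=3: inner runs 3 times
  i=4: inner runs 4 times
  i=5: inner runs 5 times
  i=6: inner runs 6 times
  i=7: inner runs 7 times
  ...
Total = 0 + 1 + 2 + ... + 215 = 216*(216-1)/2 = 23220


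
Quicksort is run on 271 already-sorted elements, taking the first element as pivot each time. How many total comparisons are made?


Sum of comparisons per partition:
270 + 269 + ... + 1 + 0
= 271 * (271 - 1) / 2
= 271 * 270 / 2
= 36585


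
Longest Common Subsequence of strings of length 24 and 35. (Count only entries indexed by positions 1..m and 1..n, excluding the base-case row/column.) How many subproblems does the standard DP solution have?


DP table indexed by positions in both strings.
First string: 24 positions
Second string: 35 positions
Total = 24 * 35 = 840


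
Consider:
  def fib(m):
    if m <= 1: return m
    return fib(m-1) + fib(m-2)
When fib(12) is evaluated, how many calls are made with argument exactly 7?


Let N(m) = number of times fib(m) is called while evaluating fib(12).
N(12) = 1 (the initial call).
N(11) = 1 (only fib(12) calls it).
For 1 <= m <= 10: fib(m) is called by fib(m+1) and fib(m+2), so
  N(m) = N(m+1) + N(m+2).
fib(0) is called only by fib(2), so N(0) = N(2).
Walk down from m=12:
  N(12)=1, N(11)=1, N(10)=2, N(9)=3, N(8)=5, N(7)=8
N(7) = 8


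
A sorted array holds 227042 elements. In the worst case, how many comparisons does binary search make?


Halving sequence: 227042 -> 113521 -> 56760 -> 28380 -> 14190 -> 7095 -> 3547 -> 1773 -> 886 -> 443 -> 221 -> 110 -> 55 -> 27 -> 13 -> 6 -> 3 -> 1
Number of halvings = 17
Max comparisons = 17 + 1 = 18


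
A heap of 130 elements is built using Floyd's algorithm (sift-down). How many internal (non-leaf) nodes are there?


Leaf nodes occupy roughly half the array.
Sift-down is called for each internal node, starting from the last one.
Internal nodes = floor(n/2) = floor(130/2) = 65


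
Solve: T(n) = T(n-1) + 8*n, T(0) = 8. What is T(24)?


Expanding the recurrence:
T(24) = T(23) + 8*24
       = T(22) + 8*23 + 8*24
       ...
       = T(0) + 8*(1 + 2 + ... + 24)
       = 8 + 8 * 24*25/2
       = 8 + 8 * 300
       = 8 + 2400 = 2408


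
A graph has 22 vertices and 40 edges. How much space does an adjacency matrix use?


Adjacency matrix: V x V grid of entries
Space = V^2 = 22^2 = 22 * 22 = 484


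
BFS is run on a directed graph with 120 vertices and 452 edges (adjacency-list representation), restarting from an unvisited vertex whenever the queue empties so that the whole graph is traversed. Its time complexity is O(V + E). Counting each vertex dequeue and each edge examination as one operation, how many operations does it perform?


A full BFS traversal dequeues each vertex exactly once and examines each directed edge exactly once.
V = 120 (vertex processing cost)
E = 452 (edge examination cost)
Total operations proportional to V + E = 120 + 452 = 572


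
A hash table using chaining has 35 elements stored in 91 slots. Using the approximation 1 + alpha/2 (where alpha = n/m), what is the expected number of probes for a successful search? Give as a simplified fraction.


Load factor alpha = n/m = 35/91
Expected probes = 1 + alpha/2 = 1 + 35/(2*91)
= 1 + 35/182
= 182/182 + 35/182
= 217/182
Simplify: 31/26


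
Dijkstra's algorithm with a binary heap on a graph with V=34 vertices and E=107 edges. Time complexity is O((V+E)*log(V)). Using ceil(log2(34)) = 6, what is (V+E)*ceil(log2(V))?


Dijkstra with a binary heap: each vertex is extracted once, each edge may relax once.
Each heap operation costs O(log V).
V + E = 34 + 107 = 141
ceil(log2(34)) = 6 (since 2^5 = 32 < 34 <= 64 = 2^6)
Total heap work = (V+E) * ceil(log2(V)) = 141 * 6 = 846


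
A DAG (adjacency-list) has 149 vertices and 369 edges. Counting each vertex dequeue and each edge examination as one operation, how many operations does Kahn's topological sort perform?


V = 149 (vertex processing)
E = 369 (edge processing)
V + E = 149 + 369 = 518


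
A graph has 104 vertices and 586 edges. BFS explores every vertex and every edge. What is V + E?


A full BFS traversal dequeues each vertex once and examines each edge once.
Vertex visits: 104
Edge visits: 586
V + E = 104 + 586 = 690


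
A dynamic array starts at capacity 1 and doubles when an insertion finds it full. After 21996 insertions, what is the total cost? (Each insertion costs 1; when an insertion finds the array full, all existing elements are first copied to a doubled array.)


Insertion cost: 21996 (one per element)
Resizes occur just before inserting elements 2, 3, 5, 9, ...
Elements copied at each resize: 1 + 2 + 4 + 8 + 16 + 32 + 64 + 128 + 256 + 512 + 1024 + 2048 + 4096 + 8192 + 16384
Sum of copies = 32767 (geometric series: 2^k - 1)
Total = 21996 + 32767 = 54763


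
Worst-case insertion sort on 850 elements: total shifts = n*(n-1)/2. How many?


Sum of shifts = 1 + 2 + 3 + ... + 849
= 850 * 849 / 2
= 721650 / 2
= 360825


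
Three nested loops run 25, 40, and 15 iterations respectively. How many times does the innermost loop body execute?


Loop 1 (outermost): 25 iterations
Loop 2 (middle): 40 iterations per outer
Loop 3 (innermost): 15 iterations per middle
Total = 25 * 40 * 15 = 15000


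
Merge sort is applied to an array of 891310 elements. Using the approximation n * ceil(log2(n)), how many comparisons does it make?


Merge sort divides the array into halves recursively.
Number of levels = ceil(log2(891310)) = 20
At each level, approximately n = 891310 comparisons are needed for merging.
Total comparisons ~ n * ceil(log2(n)) = 891310 * 20 = 17826200


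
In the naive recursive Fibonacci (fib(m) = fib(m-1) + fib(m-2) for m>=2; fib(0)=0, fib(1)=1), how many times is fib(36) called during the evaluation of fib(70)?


Let N(m) = number of times fib(m) is called while evaluating fib(70).
N(70) = 1 (the initial call).
N(69) = 1 (only fib(70) calls it).
For 1 <= m <= 68: fib(m) is called by fib(m+1) and fib(m+2), so
  N(m) = N(m+1) + N(m+2).
fib(0) is called only by fib(2), so N(0) = N(2).
Walk down from m=70:
  N(70)=1, N(69)=1, N(68)=2, N(67)=3, N(66)=5, N(65)=8, N(64)=13, N(63)=21, N(62)=34, N(61)=55, N(60)=89, N(59)=144, N(58)=233, N(57)=377, N(56)=610, N(55)=987, N(54)=1597, N(53)=2584, N(52)=4181, N(51)=6765, N(50)=10946, N(49)=17711, N(48)=28657, N(47)=46368, N(46)=75025, N(45)=121393, N(44)=196418, N(43)=317811, N(42)=514229, N(41)=832040, N(40)=1346269, N(39)=2178309, N(38)=3524578, N(37)=5702887, N(36)=9227465
N(36) = 9227465


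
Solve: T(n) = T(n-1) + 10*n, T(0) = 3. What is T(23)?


Expanding the recurrence:
T(23) = T(22) + 10*23
       = T(21) + 10*22 + 10*23
       ...
       = T(0) + 10*(1 + 2 + ... + 23)
       = 3 + 10 * 23*24/2
       = 3 + 10 * 276
       = 3 + 2760 = 2763


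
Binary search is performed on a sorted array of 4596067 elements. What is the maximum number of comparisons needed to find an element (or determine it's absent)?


Binary search halves the search space each comparison:
  Step 1: search space = 4596067 -> 2298033
  Step 2: search space = 2298033 -> 1149016
  Step 3: search space = 1149016 -> 574508
  Step 4: search space = 574508 -> 287254
  Step 5: search space = 287254 -> 143627
  Step 6: search space = 143627 -> 71813
  Step 7: search space = 71813 -> 35906
  Step 8: search space = 35906 -> 17953
  Step 9: search space = 17953 -> 8976
  Step 10: search space = 8976 -> 4488
  Step 11: search space = 4488 -> 2244
  Step 12: search space = 2244 -> 1122
  Step 13: search space = 1122 -> 561
  Step 14: search space = 561 -> 280
  Step 15: search space = 280 -> 140
  Step 16: search space = 140 -> 70
  Step 17: search space = 70 -> 35
  Step 18: search space = 35 -> 17
  Step 19: search space = 17 -> 8
  Step 20: search space = 8 -> 4
  Step 21: search space = 4 -> 2
  Step 22: search space = 2 -> 1
  Step 23: search space = 1 (final check)
Maximum comparisons = floor(log2(4596067)) + 1 = 22 + 1 = 23


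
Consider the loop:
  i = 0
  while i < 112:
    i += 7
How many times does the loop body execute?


Starting at i = 0, each iteration adds 7.
Iterations until i >= 112:
  Iteration 1: i = 0 -> i = 7
  Iteration 2: i = 7 -> i = 14
  Iteration 3: i = 14 -> i = 21
  Iteration 4: i = 21 -> i = 28
  Iteration 5: i = 28 -> i = 35
  Iteration 6: i = 35 -> i = 42
  Iteration 7: i = 42 -> i = 49
  Iteration 8: i = 49 -> i = 56
  ... continuing ...
Total iterations = ceil(112/7) = 16


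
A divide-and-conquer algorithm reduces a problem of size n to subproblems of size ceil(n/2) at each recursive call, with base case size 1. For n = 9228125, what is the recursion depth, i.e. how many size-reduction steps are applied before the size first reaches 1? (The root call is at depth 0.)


Each step divides the size by 2 (rounding up); after k steps the size is ceil(n/2^k), which equals 1 exactly when 2^k >= n.
So the depth is the smallest k with 2^k >= 9228125, i.e. ceil(log_2(9228125)).
2^23 = 8388608 < 9228125 <= 16777216 = 2^24
Recursion depth = 24


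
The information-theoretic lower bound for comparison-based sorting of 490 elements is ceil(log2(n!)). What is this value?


A binary decision tree of height h has at most 2^h leaves and needs at least n! of them, so h >= ceil(log2(n!)).
490! is far too large to multiply out, so use Stirling's series:
  ln(n!) ~ n ln n - n + (1/2) ln(2 pi n) + 1/(12n)  (error below 1/(360 n^3), negligible here)
  ln(490) = 6.1944054
  n ln n = 490 * 6.1944054 = 3035.2586
  (1/2) ln(2 pi * 490) = (1/2) ln(3078.7608) = 4.0161
  1/(12*490) = 0.0002
  ln(490!) ~ 3035.2586 - 490 + 4.0161 + 0.0002 = 2549.2749
Convert to base 2: log2(490!) = 2549.2749 / ln 2 = 2549.2749 / 0.69314718 = 3677.8263
ceil(3677.8263) = 3678


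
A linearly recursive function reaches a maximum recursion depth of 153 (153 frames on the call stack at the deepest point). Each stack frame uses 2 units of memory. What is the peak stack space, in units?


Maximum recursion depth = 153 frames
Memory per frame = 2 units
Total stack space = depth * frame_size
= 153 * 2 = 306


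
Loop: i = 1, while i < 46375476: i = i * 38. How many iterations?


i multiplies by 38 each step:
i = 1 -> 38 -> 1444 -> 54872 -> 2085136 -> 79235168 (stop)
Iterations = ceil(log_38(46375476)) = 5


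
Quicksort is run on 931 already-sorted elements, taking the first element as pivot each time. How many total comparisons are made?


Sum of comparisons per partition:
930 + 929 + ... + 1 + 0
= 931 * (931 - 1) / 2
= 931 * 930 / 2
= 432915


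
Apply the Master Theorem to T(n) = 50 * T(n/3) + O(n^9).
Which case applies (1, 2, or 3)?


The Master Theorem: T(n) = a*T(n/b) + O(n^c)
  a = 50, b = 3, c = 9
log_b(a) = log_3(50) ~ 3.561
Compare b^c with a: 3^9 = 19683 > 50, so c > log_b(a).
Since c > log_b(a), Case 3 applies.
T(n) = O(n^9)
Master Theorem case = 3


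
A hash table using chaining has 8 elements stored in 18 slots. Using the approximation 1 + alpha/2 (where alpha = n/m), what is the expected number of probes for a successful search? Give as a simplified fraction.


Load factor alpha = n/m = 8/18
Expected probes = 1 + alpha/2 = 1 + 8/(2*18)
= 1 + 8/36
= 36/36 + 8/36
= 44/36
Simplify: 11/9


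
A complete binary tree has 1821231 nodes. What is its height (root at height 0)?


In a complete binary tree, level k holds nodes 2^k .. 2^(k+1)-1 (1-indexed).
Height = floor(log2(n)) = floor(log2(1821231)) = 20
Check: 2^20 = 1048576 <= 1821231 < 2097152 = 2^21


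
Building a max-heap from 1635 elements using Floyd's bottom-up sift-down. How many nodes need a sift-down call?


In a heap of 1635 elements (0-indexed array):
  Last element index: 1634
  Parent of last element: floor((1634 - 1) / 2) = 816
  Internal nodes: indices 0 to 816
  Count = floor(1635/2) = 817


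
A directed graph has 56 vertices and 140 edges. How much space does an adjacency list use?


Adjacency list: one list head per vertex + one entry per edge
Vertex heads: 56
Edge entries: 140
Total = 56 + 140 = 196


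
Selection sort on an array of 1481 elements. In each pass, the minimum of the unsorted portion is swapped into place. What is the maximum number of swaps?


Selection sort performs one swap per pass:
  Pass 1: find min in positions 0 to 1480, swap with position 0
  Pass 2: find min in positions 1 to 1480, swap with position 1
  Pass 3: find min in positions 2 to 1480, swap with position 2
  Pass 4: find min in positions 3 to 1480, swap with position 3
  Pass 5: find min in positions 4 to 1480, swap with position 4
  ... (1475 more passes)
Total passes (and swaps) = n - 1 = 1481 - 1 = 1480


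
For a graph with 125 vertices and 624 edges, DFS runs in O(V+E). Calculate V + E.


A full DFS traversal visits each vertex once and examines each edge once.
V = 125
E = 624
Sum = 125 + 624 = 749


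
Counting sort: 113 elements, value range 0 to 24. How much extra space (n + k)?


n = 113 (output array)
k = 25 (count array for 25 distinct values)
Extra space = 113 + 25 = 138


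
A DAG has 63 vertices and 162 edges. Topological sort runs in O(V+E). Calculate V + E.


V = 63 (vertex processing)
E = 162 (edge processing)
V + E = 63 + 162 = 225


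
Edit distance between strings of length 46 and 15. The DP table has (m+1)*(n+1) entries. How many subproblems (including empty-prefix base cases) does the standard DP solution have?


The table includes base cases (empty prefixes).
Rows: (m+1) = 47
Columns: (n+1) = 16
Total = 47 * 16 = 752


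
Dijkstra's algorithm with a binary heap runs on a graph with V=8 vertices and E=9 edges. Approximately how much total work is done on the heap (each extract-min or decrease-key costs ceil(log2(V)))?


Dijkstra with a binary heap: each vertex is extracted once, each edge may relax once.
Each heap operation costs O(log V).
V + E = 8 + 9 = 17
ceil(log2(8)) = 3 (since 2^2 = 4 < 8 <= 8 = 2^3)
Total heap work = (V+E) * ceil(log2(V)) = 17 * 3 = 51


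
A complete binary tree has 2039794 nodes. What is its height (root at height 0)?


In a complete binary tree, level k holds nodes 2^k .. 2^(k+1)-1 (1-indexed).
Height = floor(log2(n)) = floor(log2(2039794)) = 20
Check: 2^20 = 1048576 <= 2039794 < 2097152 = 2^21


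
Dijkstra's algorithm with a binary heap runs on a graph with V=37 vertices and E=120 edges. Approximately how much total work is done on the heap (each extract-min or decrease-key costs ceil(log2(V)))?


Dijkstra with a binary heap: each vertex is extracted once, each edge may relax once.
Each heap operation costs O(log V).
V + E = 37 + 120 = 157
ceil(log2(37)) = 6 (since 2^5 = 32 < 37 <= 64 = 2^6)
Total heap work = (V+E) * ceil(log2(V)) = 157 * 6 = 942


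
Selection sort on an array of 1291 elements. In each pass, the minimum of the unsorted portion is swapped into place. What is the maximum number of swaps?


Selection sort performs one swap per pass:
  Pass 1: find min in positions 0 to 1290, swap with position 0
  Pass 2: find min in positions 1 to 1290, swap with position 1
  Pass 3: find min in positions 2 to 1290, swap with position 2
  Pass 4: find min in positions 3 to 1290, swap with position 3
  Pass 5: find min in positions 4 to 1290, swap with position 4
  ... (1285 more passes)
Total passes (and swaps) = n - 1 = 1291 - 1 = 1290


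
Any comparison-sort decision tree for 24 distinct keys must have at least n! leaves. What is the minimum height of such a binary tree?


A binary decision tree of height h has at most 2^h leaves and needs at least n! of them, so h >= ceil(log2(n!)).
Compute 24! as a running product:
  x2 = 2, x3 = 6, x4 = 24, x5 = 120
  x6 = 720, x7 = 5040, x8 = 40320, x9 = 362880
  x10 = 3628800, x11 = 39916800, x12 = 479001600, x13 = 6227020800
  x14 = 87178291200, x15 = 1307674368000, x16 = 20922789888000, x17 = 355687428096000
  x18 = 6402373705728000, x19 = 121645100408832000, x20 = 2432902008176640000, x21 = 51090942171709440000
  x22 = 1124000727777607680000, x23 = 25852016738884976640000, x24 = 620448401733239439360000
24! = 620448401733239439360000
Bracket between powers of 2:
  2^79 = 604462909807314587353088 < 620448401733239439360000 <= 1208925819614629174706176 = 2^80
So ceil(log2(24!)) = 80


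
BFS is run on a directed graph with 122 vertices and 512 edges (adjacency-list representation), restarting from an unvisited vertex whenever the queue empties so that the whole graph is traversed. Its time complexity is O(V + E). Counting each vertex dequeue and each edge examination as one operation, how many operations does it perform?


A full BFS traversal dequeues each vertex exactly once and examines each directed edge exactly once.
V = 122 (vertex processing cost)
E = 512 (edge examination cost)
Total operations proportional to V + E = 122 + 512 = 634


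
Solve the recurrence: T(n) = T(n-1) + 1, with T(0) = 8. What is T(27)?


Unrolling the recurrence:
T(27) = T(26) + 1
       = T(25) + 1 + 1
       = T(24) + 1*3
       ...
       = T(0) + 1*27
       = 8 + 27 = 35


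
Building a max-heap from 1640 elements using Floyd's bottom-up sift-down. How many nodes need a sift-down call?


In a heap of 1640 elements (0-indexed array):
  Last element index: 1639
  Parent of last element: floor((1639 - 1) / 2) = 819
  Internal nodes: indices 0 to 819
  Count = floor(1640/2) = 820


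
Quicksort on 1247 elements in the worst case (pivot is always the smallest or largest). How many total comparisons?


In the worst case, each partition step picks the worst pivot:
  Partition 1: 1246 comparisons (n-1 elements to compare)
  Partition 2: 1245 comparisons
  Partition 3: 1244 comparisons
  Partition 4: 1243 comparisons
  Partition 5: 1242 comparisons
  ...
  Last partition: 0 comparisons
Total = (n-1) + (n-2) + ... + 1 + 0 = n*(n-1)/2
= 1247*1246/2 = 776881


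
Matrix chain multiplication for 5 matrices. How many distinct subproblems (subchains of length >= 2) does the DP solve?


Subproblems are indexed by (i, j) where i < j.
Number of such pairs = n*(n-1)/2
= 5 * 4 / 2
= 10


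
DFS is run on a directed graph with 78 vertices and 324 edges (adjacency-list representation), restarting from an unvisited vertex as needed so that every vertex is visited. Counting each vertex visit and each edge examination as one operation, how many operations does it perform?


A full DFS traversal processes each vertex exactly once (push/pop on stack).
Each directed edge is examined once.
V = 78, E = 324
V + E = 402


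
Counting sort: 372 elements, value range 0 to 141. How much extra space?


n = 372 (output array)
k = 142 (count array for 142 distinct values)
Extra space = 372 + 142 = 514


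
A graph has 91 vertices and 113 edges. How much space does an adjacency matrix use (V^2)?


Adjacency matrix: V x V grid of entries
Space = V^2 = 91^2 = 91 * 91 = 8281


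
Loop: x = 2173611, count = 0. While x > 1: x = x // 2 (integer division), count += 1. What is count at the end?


The variable x halves each step:
x = 2173611 -> 1086805 -> 543402 -> 271701 -> 135850 -> 67925 -> 33962 -> 16981 -> 8490 -> 4245 -> 2122 -> 1061 -> 530 -> 265 -> 132 -> 66 -> 33 -> 16 -> 8 -> 4 -> 2 -> 1
Number of halvings = floor(log2(2173611)) = 21


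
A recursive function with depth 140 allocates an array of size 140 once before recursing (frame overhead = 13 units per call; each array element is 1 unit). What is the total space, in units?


Array allocation: 140 units (allocated once)
Stack frames: 140 deep * 13 per frame = 1820 units
Total = 140 + 1820 = 1960


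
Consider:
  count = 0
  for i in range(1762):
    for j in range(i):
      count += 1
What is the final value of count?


For each i, the inner loop runs i times:
  i=0: inner runs 0 times
  i=1: inner runs 1 time
  i=2: inner runs 2 times
  i=3: inner runs 3 times
  i=4: inner runs 4 times
  i=5: inner runs 5 times
  i=6: inner runs 6 times
  i=7: inner runs 7 times
  ...
Total = 0 + 1 + 2 + ... + 1761 = 1762*(1762-1)/2 = 1551441


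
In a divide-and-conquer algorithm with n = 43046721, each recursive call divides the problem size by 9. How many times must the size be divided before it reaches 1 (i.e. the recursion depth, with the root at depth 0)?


Number of divisions = log_9(43046721)
Sizes: 43046721 -> 4782969 -> 531441 -> 59049 -> 6561 -> 729 -> 81 -> 9 -> 1 (8 divisions)
Recursion depth = 8


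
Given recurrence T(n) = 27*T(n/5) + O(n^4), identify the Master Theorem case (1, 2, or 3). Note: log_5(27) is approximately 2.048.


Master Theorem parameters: a=27, b=5, c=4
log_b(a) = 2.048
Compare b^c with a: 5^4 = 625 > 27, so c > log_b(a).
Comparing c=4 vs log_b(a)=2.048:
4 > 2.048 => Case 3
Result: T(n) = O(n^4)
Master Theorem case = 3


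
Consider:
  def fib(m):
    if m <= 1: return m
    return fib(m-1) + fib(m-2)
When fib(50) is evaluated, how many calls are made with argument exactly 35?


Let N(m) = number of times fib(m) is called while evaluating fib(50).
N(50) = 1 (the initial call).
N(49) = 1 (only fib(50) calls it).
For 1 <= m <= 48: fib(m) is called by fib(m+1) and fib(m+2), so
  N(m) = N(m+1) + N(m+2).
fib(0) is called only by fib(2), so N(0) = N(2).
Walk down from m=50:
  N(50)=1, N(49)=1, N(48)=2, N(47)=3, N(46)=5, N(45)=8, N(44)=13, N(43)=21, N(42)=34, N(41)=55, N(40)=89, N(39)=144, N(38)=233, N(37)=377, N(36)=610, N(35)=987
N(35) = 987


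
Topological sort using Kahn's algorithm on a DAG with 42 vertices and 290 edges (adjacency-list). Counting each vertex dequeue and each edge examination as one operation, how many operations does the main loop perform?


Kahn's algorithm:
  1. Compute in-degrees: O(V + E)
  2. Process queue: each vertex dequeued once (O(V))
     each edge examined once (O(E))
Total = V + E = 42 + 290 = 332


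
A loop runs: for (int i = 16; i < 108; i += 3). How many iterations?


Loop starts at i = 16, increments by 3, stops when i >= 108.
Number of iterations = ceil((108 - 16) / 3)
= ceil(92 / 3)
= 31


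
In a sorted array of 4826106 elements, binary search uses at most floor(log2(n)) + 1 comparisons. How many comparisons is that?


Halving sequence: 4826106 -> 2413053 -> 1206526 -> 603263 -> 301631 -> 150815 -> 75407 -> 37703 -> 18851 -> 9425 -> 4712 -> 2356 -> 1178 -> 589 -> 294 -> 147 -> 73 -> 36 -> 18 -> 9 -> 4 -> 2 -> 1
Number of halvings = 22
Max comparisons = 22 + 1 = 23


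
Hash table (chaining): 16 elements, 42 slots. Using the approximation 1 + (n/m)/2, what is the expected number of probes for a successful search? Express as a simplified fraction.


Computing expected probes:
alpha = 16/42
= 1 + alpha/2
= 1 + 16/(2*42)
= (2*42 + 16) / (2*42)
= 100/84 = 25/21


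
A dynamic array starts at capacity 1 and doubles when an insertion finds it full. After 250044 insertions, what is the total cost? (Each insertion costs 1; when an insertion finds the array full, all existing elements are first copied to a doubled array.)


Insertion cost: 250044 (one per element)
Resizes occur just before inserting elements 2, 3, 5, 9, ...
Elements copied at each resize: 1 + 2 + 4 + 8 + 16 + 32 + 64 + 128 + 256 + 512 + 1024 + 2048 + 4096 + 8192 + 16384 + 32768 + 65536 + 131072
Sum of copies = 262143 (geometric series: 2^k - 1)
Total = 250044 + 262143 = 512187


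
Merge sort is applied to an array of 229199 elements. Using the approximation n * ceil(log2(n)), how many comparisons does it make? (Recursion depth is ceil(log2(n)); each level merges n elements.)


Merge sort divides the array into halves recursively.
Number of levels = ceil(log2(229199)) = 18
At each level, approximately n = 229199 comparisons are needed for merging.
Total comparisons ~ n * ceil(log2(n)) = 229199 * 18 = 4125582


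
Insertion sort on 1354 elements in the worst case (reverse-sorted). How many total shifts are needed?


In the worst case (reverse-sorted), each element shifts past all previous:
  Element 1: 1 shifts
  Element 2: 2 shifts
  Element 3: 3 shifts
  Element 4: 4 shifts
  Element 5: 5 shifts
  ...
  Element 1353: 1353 shifts
Total = 1 + 2 + ... + 1353
= 1354*(1354-1)/2 = 915981


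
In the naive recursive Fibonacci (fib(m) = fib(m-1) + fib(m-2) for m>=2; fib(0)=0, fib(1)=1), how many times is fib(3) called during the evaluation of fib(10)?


Let N(m) = number of times fib(m) is called while evaluating fib(10).
N(10) = 1 (the initial call).
N(9) = 1 (only fib(10) calls it).
For 1 <= m <= 8: fib(m) is called by fib(m+1) and fib(m+2), so
  N(m) = N(m+1) + N(m+2).
fib(0) is called only by fib(2), so N(0) = N(2).
Walk down from m=10:
  N(10)=1, N(9)=1, N(8)=2, N(7)=3, N(6)=5, N(5)=8, N(4)=13, N(3)=21
N(3) = 21


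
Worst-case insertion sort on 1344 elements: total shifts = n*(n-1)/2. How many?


Sum of shifts = 1 + 2 + 3 + ... + 1343
= 1344 * 1343 / 2
= 1804992 / 2
= 902496


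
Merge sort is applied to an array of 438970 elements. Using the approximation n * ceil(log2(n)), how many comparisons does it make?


Merge sort divides the array into halves recursively.
Number of levels = ceil(log2(438970)) = 19
At each level, approximately n = 438970 comparisons are needed for merging.
Total comparisons ~ n * ceil(log2(n)) = 438970 * 19 = 8340430


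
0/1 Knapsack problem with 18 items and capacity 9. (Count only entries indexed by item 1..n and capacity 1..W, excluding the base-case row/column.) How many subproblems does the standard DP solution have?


The DP table is indexed by (item, capacity).
Rows: 18 items
Columns: 9 capacity values (1 to W)
Total subproblems = 18 * 9 = 162


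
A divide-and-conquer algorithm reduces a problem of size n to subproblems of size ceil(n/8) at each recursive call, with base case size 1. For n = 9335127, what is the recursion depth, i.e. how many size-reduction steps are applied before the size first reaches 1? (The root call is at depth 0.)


Each step divides the size by 8 (rounding up); after k steps the size is ceil(n/8^k), which equals 1 exactly when 8^k >= n.
So the depth is the smallest k with 8^k >= 9335127, i.e. ceil(log_8(9335127)).
8^7 = 2097152 < 9335127 <= 16777216 = 8^8
Recursion depth = 8


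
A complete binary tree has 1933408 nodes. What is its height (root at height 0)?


In a complete binary tree, level k holds nodes 2^k .. 2^(k+1)-1 (1-indexed).
Height = floor(log2(n)) = floor(log2(1933408)) = 20
Check: 2^20 = 1048576 <= 1933408 < 2097152 = 2^21


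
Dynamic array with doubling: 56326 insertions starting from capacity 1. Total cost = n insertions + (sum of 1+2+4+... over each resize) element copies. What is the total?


n = 56326
Insertion costs: 56326
Resizes copy 1, 2, 4, ... up to the largest power of 2 that is <= n-1 = 56325, i.e. 32768.
Copy costs = 1 + 2 + 4 + 8 + 16 + 32 + 64 + 128 + 256 + 512 + 1024 + 2048 + 4096 + 8192 + 16384 + 32768 = 65535
Total = 56326 + 65535 = 121861


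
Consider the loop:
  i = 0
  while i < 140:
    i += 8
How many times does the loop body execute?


Starting at i = 0, each iteration adds 8.
Iterations until i >= 140:
  Iteration 1: i = 0 -> i = 8
  Iteration 2: i = 8 -> i = 16
  Iteration 3: i = 16 -> i = 24
  Iteration 4: i = 24 -> i = 32
  Iteration 5: i = 32 -> i = 40
  Iteration 6: i = 40 -> i = 48
  Iteration 7: i = 48 -> i = 56
  Iteration 8: i = 56 -> i = 64
  ... continuing ...
Total iterations = ceil(140/8) = 18


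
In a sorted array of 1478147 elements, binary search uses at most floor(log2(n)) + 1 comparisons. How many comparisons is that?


Halving sequence: 1478147 -> 739073 -> 369536 -> 184768 -> 92384 -> 46192 -> 23096 -> 11548 -> 5774 -> 2887 -> 1443 -> 721 -> 360 -> 180 -> 90 -> 45 -> 22 -> 11 -> 5 -> 2 -> 1
Number of halvings = 20
Max comparisons = 20 + 1 = 21


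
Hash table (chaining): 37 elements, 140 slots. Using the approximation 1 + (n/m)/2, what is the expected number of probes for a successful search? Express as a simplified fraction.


Computing expected probes:
alpha = 37/140
= 1 + alpha/2
= 1 + 37/(2*140)
= (2*140 + 37) / (2*140)
= 317/280


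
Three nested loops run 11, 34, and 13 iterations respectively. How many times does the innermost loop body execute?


Loop 1 (outermost): 11 iterations
Loop 2 (middle): 34 iterations per outer
Loop 3 (innermost): 13 iterations per middle
Total = 11 * 34 * 13 = 4862


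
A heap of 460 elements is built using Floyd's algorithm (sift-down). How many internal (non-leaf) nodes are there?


Leaf nodes occupy roughly half the array.
Sift-down is called for each internal node, starting from the last one.
Internal nodes = floor(n/2) = floor(460/2) = 230


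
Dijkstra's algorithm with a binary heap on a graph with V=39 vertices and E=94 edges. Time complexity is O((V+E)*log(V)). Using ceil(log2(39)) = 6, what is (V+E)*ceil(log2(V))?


Dijkstra with a binary heap: each vertex is extracted once, each edge may relax once.
Each heap operation costs O(log V).
V + E = 39 + 94 = 133
ceil(log2(39)) = 6 (since 2^5 = 32 < 39 <= 64 = 2^6)
Total heap work = (V+E) * ceil(log2(V)) = 133 * 6 = 798


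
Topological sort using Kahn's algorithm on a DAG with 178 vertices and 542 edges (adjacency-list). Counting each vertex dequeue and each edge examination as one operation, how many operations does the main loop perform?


Kahn's algorithm:
  1. Compute in-degrees: O(V + E)
  2. Process queue: each vertex dequeued once (O(V))
     each edge examined once (O(E))
Total = V + E = 178 + 542 = 720


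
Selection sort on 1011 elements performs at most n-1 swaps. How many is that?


Each of the 1010 passes places one element in its final position.
Pass 1: swap minimum into position 0
Pass 2: swap minimum of remaining into position 1
...
Pass 1010: last two elements, one swap
Maximum swaps = 1011 - 1 = 1010


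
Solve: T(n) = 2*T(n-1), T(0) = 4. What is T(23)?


Unrolling:
T(23) = 2*T(22) = 2^2*T(21) = ... = 2^23*T(0)
= 2^23 * 4
= 8388608 * 4 = 33554432


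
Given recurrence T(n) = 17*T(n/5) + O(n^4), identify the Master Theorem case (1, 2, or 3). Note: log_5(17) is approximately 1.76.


Master Theorem parameters: a=17, b=5, c=4
log_b(a) = 1.76
Compare b^c with a: 5^4 = 625 > 17, so c > log_b(a).
Comparing c=4 vs log_b(a)=1.76:
4 > 1.76 => Case 3
Result: T(n) = O(n^4)
Master Theorem case = 3


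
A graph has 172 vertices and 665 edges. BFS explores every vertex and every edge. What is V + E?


A full BFS traversal dequeues each vertex once and examines each edge once.
Vertex visits: 172
Edge visits: 665
V + E = 172 + 665 = 837


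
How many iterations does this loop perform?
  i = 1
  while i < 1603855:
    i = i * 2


The loop variable doubles each iteration:
i = 1 -> 2 -> 4 -> 8 -> 16 -> 32 -> 64 -> 128 -> 256 -> 512 -> 1024 -> 2048 -> 4096 -> 8192 -> 16384 -> 32768 -> 65536 -> 131072 -> 262144 -> 524288 -> 1048576 -> 2097152 (stop, 2097152 >= 1603855)
Number of doublings = ceil(log2(1603855)) = 21


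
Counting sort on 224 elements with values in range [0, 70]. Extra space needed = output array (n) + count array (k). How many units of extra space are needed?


Output array size: 224 (to store sorted result)
Count array size: 71 (one slot per possible value, range 0 to 70)
Total extra space = 224 + 71 = 295
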